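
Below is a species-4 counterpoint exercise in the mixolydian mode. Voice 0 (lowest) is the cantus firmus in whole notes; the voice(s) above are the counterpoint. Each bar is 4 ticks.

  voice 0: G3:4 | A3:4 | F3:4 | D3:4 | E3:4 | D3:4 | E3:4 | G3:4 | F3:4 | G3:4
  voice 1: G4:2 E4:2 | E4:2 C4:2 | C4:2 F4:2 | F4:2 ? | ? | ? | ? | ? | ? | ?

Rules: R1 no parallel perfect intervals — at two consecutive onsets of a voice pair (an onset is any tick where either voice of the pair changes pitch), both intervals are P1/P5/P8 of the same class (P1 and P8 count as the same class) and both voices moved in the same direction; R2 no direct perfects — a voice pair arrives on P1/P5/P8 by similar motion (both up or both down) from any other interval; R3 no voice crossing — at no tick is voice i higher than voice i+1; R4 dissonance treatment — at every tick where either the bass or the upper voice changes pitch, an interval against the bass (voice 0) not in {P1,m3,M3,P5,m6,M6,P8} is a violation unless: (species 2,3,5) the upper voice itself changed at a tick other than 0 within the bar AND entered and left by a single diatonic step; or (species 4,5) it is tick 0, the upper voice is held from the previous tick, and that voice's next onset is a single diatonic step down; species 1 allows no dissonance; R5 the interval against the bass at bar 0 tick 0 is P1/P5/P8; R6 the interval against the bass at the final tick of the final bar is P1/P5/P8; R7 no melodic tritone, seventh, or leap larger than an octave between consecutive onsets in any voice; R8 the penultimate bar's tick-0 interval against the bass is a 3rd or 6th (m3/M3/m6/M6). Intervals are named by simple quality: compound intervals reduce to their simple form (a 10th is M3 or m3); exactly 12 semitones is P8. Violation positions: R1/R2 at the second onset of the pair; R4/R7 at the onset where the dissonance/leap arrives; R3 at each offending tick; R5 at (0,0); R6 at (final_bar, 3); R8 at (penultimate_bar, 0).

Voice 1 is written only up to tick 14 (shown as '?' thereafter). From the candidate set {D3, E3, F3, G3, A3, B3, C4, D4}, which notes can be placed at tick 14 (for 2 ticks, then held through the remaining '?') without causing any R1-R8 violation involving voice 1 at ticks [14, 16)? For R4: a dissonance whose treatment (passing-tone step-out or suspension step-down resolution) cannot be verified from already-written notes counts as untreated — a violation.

D3: violates R7
E3: violates R4,R7
F3: legal
G3: violates R4,R7
A3: legal
B3: violates R7
C4: violates R4
D4: legal

{A3, D4, F3}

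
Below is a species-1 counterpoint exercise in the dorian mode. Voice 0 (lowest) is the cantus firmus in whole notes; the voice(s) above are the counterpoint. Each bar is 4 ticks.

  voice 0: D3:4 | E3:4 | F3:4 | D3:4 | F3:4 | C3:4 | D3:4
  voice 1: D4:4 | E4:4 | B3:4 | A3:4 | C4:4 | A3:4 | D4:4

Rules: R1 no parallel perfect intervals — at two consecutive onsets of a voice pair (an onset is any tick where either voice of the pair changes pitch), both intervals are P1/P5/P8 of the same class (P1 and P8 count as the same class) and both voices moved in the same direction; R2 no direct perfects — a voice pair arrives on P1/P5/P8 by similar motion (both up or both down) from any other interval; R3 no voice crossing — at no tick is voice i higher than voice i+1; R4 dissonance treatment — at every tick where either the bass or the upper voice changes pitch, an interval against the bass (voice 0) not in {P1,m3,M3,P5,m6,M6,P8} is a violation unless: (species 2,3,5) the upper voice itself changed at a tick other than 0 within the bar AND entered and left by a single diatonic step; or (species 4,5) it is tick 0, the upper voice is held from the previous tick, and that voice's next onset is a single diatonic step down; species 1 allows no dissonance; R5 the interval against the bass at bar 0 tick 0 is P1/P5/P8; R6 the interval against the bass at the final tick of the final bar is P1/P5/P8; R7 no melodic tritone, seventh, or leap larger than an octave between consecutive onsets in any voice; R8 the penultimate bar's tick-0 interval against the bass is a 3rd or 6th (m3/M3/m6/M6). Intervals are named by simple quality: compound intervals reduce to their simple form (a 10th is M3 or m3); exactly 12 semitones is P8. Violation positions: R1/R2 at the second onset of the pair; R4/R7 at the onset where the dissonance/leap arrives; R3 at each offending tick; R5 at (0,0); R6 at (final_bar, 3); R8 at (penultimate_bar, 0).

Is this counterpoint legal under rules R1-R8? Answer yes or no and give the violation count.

No (5 violations)

bar 0: v0=D3 v1=D4 (P8)
bar 1: v0=E3 v1=E4 (P8)
bar 2: v0=F3 v1=B3 (TT)
bar 3: v0=D3 v1=A3 (P5)
bar 4: v0=F3 v1=C4 (P5)
bar 5: v0=C3 v1=A3 (M6)
bar 6: v0=D3 v1=D4 (P8)
  R1 @ bar1.0: D3/D4 P8 -> E3/E4 P8 similar
  R4 @ bar2.0: F3/B3 TT untreated
  R2 @ bar3.0: F3/B3 TT -> D3/A3 P5 similar
  R1 @ bar4.0: D3/A3 P5 -> F3/C4 P5 similar
  R2 @ bar6.0: C3/A3 M6 -> D3/D4 P8 similar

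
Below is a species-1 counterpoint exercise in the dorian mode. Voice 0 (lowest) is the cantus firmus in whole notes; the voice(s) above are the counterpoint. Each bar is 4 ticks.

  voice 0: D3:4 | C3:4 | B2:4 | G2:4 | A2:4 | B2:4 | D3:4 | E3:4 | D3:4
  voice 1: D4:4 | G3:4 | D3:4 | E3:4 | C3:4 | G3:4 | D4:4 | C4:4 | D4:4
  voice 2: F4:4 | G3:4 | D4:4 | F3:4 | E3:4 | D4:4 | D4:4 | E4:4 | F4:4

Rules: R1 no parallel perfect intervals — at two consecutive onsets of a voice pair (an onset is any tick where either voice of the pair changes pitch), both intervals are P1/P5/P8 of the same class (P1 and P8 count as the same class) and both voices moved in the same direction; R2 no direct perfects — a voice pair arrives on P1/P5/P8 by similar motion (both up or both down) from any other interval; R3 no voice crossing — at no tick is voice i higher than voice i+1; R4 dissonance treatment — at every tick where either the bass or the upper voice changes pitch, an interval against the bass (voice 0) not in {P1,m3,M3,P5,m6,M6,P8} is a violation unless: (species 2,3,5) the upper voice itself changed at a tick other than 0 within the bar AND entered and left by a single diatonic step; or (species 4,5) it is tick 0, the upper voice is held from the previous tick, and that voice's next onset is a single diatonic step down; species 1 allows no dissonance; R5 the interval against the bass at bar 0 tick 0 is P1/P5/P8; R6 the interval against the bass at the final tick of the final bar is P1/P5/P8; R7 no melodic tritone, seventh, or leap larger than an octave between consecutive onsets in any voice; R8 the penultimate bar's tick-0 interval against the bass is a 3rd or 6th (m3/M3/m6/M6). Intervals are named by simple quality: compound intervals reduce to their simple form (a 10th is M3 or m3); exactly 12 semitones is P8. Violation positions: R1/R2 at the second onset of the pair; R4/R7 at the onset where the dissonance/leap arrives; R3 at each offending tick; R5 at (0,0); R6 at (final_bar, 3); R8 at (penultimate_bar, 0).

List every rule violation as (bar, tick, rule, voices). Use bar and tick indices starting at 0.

(0, 0, R5, (0, 2))
(1, 0, R2, (0, 1))
(1, 0, R2, (0, 2))
(1, 0, R2, (1, 2))
(1, 0, R7, (2,))
(3, 0, R4, (0, 2))
(5, 0, R2, (1, 2))
(5, 0, R7, (2,))
(6, 0, R2, (0, 1))
(7, 0, R1, (0, 2))
(7, 0, R8, (0, 2))
(8, 3, R6, (0, 2))

bar 0: v0=D3 v1=D4 v2=F4 downbeat m3
bar 1: v0=C3 v1=G3 v2=G3 downbeat P5
bar 2: v0=B2 v1=D3 v2=D4 downbeat m3
bar 3: v0=G2 v1=E3 v2=F3 downbeat m7
bar 4: v0=A2 v1=C3 v2=E3 downbeat P5
bar 5: v0=B2 v1=G3 v2=D4 downbeat m3
bar 6: v0=D3 v1=D4 v2=D4 downbeat P8
bar 7: v0=E3 v1=C4 v2=E4 downbeat P8
bar 8: v0=D3 v1=D4 v2=F4 downbeat m3
  -> R5 @ bar 0 tick 0 v(0, 2): opens on m3
  -> R2 @ bar 1 tick 0 v(0, 1): D3/D4 P8 -> C3/G3 P5 similar
  -> R2 @ bar 1 tick 0 v(0, 2): D3/F4 m3 -> C3/G3 P5 similar
  -> R2 @ bar 1 tick 0 v(1, 2): D4/F4 m3 -> G3/G3 P1 similar
  -> R7 @ bar 1 tick 0 v(2,): F4->G3 leap 10st
  -> R4 @ bar 3 tick 0 v(0, 2): G2/F3 m7 untreated
  -> R2 @ bar 5 tick 0 v(1, 2): C3/E3 M3 -> G3/D4 P5 similar
  -> R7 @ bar 5 tick 0 v(2,): E3->D4 leap 10st
  -> R2 @ bar 6 tick 0 v(0, 1): B2/G3 m6 -> D3/D4 P8 similar
  -> R1 @ bar 7 tick 0 v(0, 2): D3/D4 P8 -> E3/E4 P8 similar
  -> R8 @ bar 7 tick 0 v(0, 2): penult P8 not 3rd/6th
  -> R6 @ bar 8 tick 3 v(0, 2): closes on m3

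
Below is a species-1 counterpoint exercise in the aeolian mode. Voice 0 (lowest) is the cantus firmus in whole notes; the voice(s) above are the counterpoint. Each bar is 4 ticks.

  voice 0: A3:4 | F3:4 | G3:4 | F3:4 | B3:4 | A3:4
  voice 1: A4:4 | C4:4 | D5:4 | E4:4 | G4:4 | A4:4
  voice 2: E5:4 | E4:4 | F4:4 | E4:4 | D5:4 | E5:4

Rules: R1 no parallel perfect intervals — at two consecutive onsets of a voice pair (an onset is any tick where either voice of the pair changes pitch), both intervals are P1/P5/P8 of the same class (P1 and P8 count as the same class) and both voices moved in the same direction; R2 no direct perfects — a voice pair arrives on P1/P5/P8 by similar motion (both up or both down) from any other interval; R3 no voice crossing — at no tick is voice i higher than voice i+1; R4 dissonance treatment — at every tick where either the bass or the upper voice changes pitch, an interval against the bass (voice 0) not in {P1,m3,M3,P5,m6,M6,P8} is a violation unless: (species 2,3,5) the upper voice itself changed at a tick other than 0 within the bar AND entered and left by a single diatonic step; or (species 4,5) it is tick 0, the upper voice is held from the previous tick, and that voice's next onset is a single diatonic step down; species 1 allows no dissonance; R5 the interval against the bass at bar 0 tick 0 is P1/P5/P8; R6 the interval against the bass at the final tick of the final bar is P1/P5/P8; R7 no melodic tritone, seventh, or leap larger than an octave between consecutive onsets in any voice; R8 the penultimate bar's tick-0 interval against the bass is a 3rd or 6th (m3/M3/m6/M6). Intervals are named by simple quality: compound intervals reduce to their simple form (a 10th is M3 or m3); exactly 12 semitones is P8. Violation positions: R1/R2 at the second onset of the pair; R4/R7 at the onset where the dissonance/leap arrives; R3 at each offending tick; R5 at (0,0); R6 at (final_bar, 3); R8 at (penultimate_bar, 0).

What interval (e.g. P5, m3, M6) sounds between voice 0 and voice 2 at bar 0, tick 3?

P5

voice 0=A3 voice 2=E5 -> P5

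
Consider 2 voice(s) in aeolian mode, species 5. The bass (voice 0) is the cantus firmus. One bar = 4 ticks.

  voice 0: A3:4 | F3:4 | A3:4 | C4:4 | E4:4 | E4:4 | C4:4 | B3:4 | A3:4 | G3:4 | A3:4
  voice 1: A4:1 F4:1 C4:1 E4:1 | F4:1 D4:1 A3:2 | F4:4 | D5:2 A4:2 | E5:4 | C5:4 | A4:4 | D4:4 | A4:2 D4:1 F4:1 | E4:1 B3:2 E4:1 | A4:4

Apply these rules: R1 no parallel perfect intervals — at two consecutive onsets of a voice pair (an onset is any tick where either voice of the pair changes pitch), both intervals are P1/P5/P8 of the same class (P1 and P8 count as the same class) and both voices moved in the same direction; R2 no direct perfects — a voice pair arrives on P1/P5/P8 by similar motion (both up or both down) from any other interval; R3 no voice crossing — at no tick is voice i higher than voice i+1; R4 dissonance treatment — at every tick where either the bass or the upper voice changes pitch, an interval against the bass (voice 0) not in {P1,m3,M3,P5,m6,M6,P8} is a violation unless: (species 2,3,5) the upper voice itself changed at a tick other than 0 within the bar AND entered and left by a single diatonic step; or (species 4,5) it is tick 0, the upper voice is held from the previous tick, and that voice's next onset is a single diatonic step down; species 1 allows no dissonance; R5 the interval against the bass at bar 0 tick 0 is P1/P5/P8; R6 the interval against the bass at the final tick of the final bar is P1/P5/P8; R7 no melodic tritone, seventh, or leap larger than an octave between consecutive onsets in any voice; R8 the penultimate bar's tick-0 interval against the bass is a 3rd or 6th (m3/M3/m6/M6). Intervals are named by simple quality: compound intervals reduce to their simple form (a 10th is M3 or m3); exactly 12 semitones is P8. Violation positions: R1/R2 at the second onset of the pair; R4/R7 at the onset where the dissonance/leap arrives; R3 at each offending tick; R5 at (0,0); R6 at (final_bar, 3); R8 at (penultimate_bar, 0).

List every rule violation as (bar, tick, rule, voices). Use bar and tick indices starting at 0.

bar 0: v0=A3 v1=A4 downbeat P8
bar 1: v0=F3 v1=F4 downbeat P8
bar 2: v0=A3 v1=F4 downbeat m6
bar 3: v0=C4 v1=D5 downbeat M2
bar 4: v0=E4 v1=E5 downbeat P8
bar 5: v0=E4 v1=C5 downbeat m6
bar 6: v0=C4 v1=A4 downbeat M6
bar 7: v0=B3 v1=D4 downbeat m3
bar 8: v0=A3 v1=A4 downbeat P8
bar 9: v0=G3 v1=E4 downbeat M6
bar 10: v0=A3 v1=A4 downbeat P8
  -> R4 @ bar 3 tick 0 v(0, 1): C4/D5 M2 untreated
  -> R2 @ bar 4 tick 0 v(0, 1): C4/A4 M6 -> E4/E5 P8 similar
  -> R4 @ bar 8 tick 2 v(0, 1): A3/D4 P4 untreated
  -> R2 @ bar 10 tick 0 v(0, 1): G3/E4 M6 -> A3/A4 P8 similar

(3, 0, R4, (0, 1))
(4, 0, R2, (0, 1))
(8, 2, R4, (0, 1))
(10, 0, R2, (0, 1))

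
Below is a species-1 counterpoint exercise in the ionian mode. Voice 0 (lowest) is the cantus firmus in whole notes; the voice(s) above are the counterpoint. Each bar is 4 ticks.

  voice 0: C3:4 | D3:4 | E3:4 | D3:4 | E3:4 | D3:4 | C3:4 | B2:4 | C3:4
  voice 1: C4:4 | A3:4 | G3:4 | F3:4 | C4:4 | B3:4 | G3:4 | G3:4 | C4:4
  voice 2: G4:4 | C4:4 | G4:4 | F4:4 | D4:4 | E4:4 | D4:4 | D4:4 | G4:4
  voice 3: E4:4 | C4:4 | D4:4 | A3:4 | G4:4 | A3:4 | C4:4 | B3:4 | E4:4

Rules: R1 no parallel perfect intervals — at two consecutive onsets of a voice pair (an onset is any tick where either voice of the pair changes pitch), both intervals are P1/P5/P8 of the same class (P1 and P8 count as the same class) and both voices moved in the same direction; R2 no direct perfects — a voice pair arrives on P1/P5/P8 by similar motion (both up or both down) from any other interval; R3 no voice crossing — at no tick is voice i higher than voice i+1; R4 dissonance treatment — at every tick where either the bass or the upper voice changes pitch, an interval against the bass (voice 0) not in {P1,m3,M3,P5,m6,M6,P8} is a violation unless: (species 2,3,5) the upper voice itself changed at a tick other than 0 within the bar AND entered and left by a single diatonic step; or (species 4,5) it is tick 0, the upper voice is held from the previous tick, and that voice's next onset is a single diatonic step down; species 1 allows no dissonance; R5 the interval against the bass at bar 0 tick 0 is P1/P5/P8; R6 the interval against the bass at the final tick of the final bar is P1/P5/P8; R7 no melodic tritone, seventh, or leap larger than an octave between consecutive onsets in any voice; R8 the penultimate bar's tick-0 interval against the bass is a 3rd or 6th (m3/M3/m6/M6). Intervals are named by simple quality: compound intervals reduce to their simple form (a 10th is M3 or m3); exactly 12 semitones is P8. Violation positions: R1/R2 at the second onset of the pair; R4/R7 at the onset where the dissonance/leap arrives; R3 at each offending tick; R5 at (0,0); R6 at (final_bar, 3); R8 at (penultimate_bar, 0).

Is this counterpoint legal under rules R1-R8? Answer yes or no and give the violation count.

No (50 violations)

bar 0: v0=C3 v1=C4 v2=G4 v3=E4 (M3)
bar 1: v0=D3 v1=A3 v2=C4 v3=C4 (m7)
bar 2: v0=E3 v1=G3 v2=G4 v3=D4 (m7)
bar 3: v0=D3 v1=F3 v2=F4 v3=A3 (P5)
bar 4: v0=E3 v1=C4 v2=D4 v3=G4 (m3)
bar 5: v0=D3 v1=B3 v2=E4 v3=A3 (P5)
bar 6: v0=C3 v1=G3 v2=D4 v3=C4 (P8)
bar 7: v0=B2 v1=G3 v2=D4 v3=B3 (P8)
bar 8: v0=C3 v1=C4 v2=G4 v3=E4 (M3)
  R3 @ bar0.0: G4 above E4
  R5 @ bar0.0: opens on M3
  R3 @ bar0.1: G4 above E4
  R3 @ bar0.2: G4 above E4
  R3 @ bar0.3: G4 above E4
  R2 @ bar1.0: G4/E4 m3 -> C4/C4 P1 similar
  R4 @ bar1.0: D3/C4 m7 untreated
  R4 @ bar1.0: D3/C4 m7 untreated
  R3 @ bar2.0: G4 above D4
  R4 @ bar2.0: E3/D4 m7 untreated
  R3 @ bar2.1: G4 above D4
  R3 @ bar2.2: G4 above D4
  R3 @ bar2.3: G4 above D4
  R1 @ bar3.0: G3/G4 P8 -> F3/F4 P8 similar
  R2 @ bar3.0: E3/D4 m7 -> D3/A3 P5 similar
  R3 @ bar3.0: F4 above A3
  R3 @ bar3.1: F4 above A3
  R3 @ bar3.2: F4 above A3
  R3 @ bar3.3: F4 above A3
  R2 @ bar4.0: F3/A3 M3 -> C4/G4 P5 similar
  R4 @ bar4.0: E3/D4 m7 untreated
  R7 @ bar4.0: A3->G4 leap 10st
  R2 @ bar5.0: E3/G4 m3 -> D3/A3 P5 similar
  R3 @ bar5.0: E4 above A3
  R4 @ bar5.0: D3/E4 M2 untreated
  R7 @ bar5.0: G4->A3 leap 10st
  R3 @ bar5.1: E4 above A3
  R3 @ bar5.2: E4 above A3
  R3 @ bar5.3: E4 above A3
  R2 @ bar6.0: D3/B3 M6 -> C3/G3 P5 similar
  R2 @ bar6.0: B3/E4 P4 -> G3/D4 P5 similar
  R3 @ bar6.0: D4 above C4
  R4 @ bar6.0: C3/D4 M2 untreated
  R3 @ bar6.1: D4 above C4
  R3 @ bar6.2: D4 above C4
  R3 @ bar6.3: D4 above C4
  R1 @ bar7.0: C3/C4 P8 -> B2/B3 P8 similar
  R3 @ bar7.0: D4 above B3
  R8 @ bar7.0: penult P8 not 3rd/6th
  R3 @ bar7.1: D4 above B3
  R3 @ bar7.2: D4 above B3
  R3 @ bar7.3: D4 above B3
  R1 @ bar8.0: G3/D4 P5 -> C4/G4 P5 similar
  R2 @ bar8.0: B2/G3 m6 -> C3/C4 P8 similar
  R2 @ bar8.0: B2/D4 m3 -> C3/G4 P5 similar
  R3 @ bar8.0: G4 above E4
  R3 @ bar8.1: G4 above E4
  R3 @ bar8.2: G4 above E4
  R3 @ bar8.3: G4 above E4
  R6 @ bar8.3: closes on M3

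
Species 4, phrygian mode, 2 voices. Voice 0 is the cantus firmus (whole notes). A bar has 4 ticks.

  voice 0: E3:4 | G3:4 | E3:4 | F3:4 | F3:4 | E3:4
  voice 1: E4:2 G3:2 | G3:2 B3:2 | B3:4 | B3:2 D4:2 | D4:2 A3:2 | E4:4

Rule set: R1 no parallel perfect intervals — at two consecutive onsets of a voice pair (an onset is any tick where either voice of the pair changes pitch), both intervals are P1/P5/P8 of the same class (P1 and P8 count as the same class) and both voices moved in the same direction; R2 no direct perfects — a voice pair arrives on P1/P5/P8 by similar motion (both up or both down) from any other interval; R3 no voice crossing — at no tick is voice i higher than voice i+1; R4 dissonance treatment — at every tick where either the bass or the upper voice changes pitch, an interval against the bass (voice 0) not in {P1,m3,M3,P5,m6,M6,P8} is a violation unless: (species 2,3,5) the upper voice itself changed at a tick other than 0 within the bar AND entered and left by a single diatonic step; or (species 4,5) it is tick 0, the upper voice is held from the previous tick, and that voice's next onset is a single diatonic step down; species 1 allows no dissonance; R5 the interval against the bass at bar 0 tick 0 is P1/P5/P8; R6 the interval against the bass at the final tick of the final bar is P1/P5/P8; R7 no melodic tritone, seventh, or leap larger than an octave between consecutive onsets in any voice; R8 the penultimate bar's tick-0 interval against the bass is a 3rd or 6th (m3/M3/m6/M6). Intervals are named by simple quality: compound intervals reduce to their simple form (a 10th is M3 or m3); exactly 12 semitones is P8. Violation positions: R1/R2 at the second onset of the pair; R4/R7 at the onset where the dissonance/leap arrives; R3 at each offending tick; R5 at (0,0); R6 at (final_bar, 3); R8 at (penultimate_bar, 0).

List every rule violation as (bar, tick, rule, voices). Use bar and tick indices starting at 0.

(3, 0, R4, (0, 1))

bar 0: v0=E3 v1=E4 downbeat P8
bar 1: v0=G3 v1=G3 downbeat P1
bar 2: v0=E3 v1=B3 downbeat P5
bar 3: v0=F3 v1=B3 downbeat TT
bar 4: v0=F3 v1=D4 downbeat M6
bar 5: v0=E3 v1=E4 downbeat P8
  -> R4 @ bar 3 tick 0 v(0, 1): F3/B3 TT untreated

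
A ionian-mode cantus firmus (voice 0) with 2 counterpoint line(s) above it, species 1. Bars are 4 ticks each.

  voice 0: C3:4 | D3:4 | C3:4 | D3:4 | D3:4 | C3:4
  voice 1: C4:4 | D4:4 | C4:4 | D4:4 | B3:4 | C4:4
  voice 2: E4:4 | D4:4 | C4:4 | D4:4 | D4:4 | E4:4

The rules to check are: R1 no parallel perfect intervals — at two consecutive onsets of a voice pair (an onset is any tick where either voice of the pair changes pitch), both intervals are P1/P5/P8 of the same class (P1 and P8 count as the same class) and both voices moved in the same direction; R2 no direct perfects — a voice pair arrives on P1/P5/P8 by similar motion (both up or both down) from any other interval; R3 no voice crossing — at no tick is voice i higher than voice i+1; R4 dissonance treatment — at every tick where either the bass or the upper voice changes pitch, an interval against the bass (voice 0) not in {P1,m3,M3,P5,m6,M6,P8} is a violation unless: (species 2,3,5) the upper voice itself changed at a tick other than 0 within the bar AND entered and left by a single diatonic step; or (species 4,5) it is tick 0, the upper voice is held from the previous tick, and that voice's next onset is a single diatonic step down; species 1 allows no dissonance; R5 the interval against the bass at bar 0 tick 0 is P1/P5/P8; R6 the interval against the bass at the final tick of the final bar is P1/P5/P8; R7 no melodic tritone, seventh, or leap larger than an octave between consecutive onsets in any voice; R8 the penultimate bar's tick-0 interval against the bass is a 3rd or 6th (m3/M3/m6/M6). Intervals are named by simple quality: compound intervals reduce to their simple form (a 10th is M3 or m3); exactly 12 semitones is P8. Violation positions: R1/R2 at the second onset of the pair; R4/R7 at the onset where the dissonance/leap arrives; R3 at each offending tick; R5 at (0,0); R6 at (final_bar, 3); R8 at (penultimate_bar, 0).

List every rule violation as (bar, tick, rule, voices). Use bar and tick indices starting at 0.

bar 0: v0=C3 v1=C4 v2=E4 downbeat M3
bar 1: v0=D3 v1=D4 v2=D4 downbeat P8
bar 2: v0=C3 v1=C4 v2=C4 downbeat P8
bar 3: v0=D3 v1=D4 v2=D4 downbeat P8
bar 4: v0=D3 v1=B3 v2=D4 downbeat P8
bar 5: v0=C3 v1=C4 v2=E4 downbeat M3
  -> R5 @ bar 0 tick 0 v(0, 2): opens on M3
  -> R1 @ bar 1 tick 0 v(0, 1): C3/C4 P8 -> D3/D4 P8 similar
  -> R1 @ bar 2 tick 0 v(0, 1): D3/D4 P8 -> C3/C4 P8 similar
  -> R1 @ bar 2 tick 0 v(0, 2): D3/D4 P8 -> C3/C4 P8 similar
  -> R1 @ bar 2 tick 0 v(1, 2): D4/D4 P1 -> C4/C4 P1 similar
  -> R1 @ bar 3 tick 0 v(0, 1): C3/C4 P8 -> D3/D4 P8 similar
  -> R1 @ bar 3 tick 0 v(0, 2): C3/C4 P8 -> D3/D4 P8 similar
  -> R1 @ bar 3 tick 0 v(1, 2): C4/C4 P1 -> D4/D4 P1 similar
  -> R8 @ bar 4 tick 0 v(0, 2): penult P8 not 3rd/6th
  -> R6 @ bar 5 tick 3 v(0, 2): closes on M3

(0, 0, R5, (0, 2))
(1, 0, R1, (0, 1))
(2, 0, R1, (0, 1))
(2, 0, R1, (0, 2))
(2, 0, R1, (1, 2))
(3, 0, R1, (0, 1))
(3, 0, R1, (0, 2))
(3, 0, R1, (1, 2))
(4, 0, R8, (0, 2))
(5, 3, R6, (0, 2))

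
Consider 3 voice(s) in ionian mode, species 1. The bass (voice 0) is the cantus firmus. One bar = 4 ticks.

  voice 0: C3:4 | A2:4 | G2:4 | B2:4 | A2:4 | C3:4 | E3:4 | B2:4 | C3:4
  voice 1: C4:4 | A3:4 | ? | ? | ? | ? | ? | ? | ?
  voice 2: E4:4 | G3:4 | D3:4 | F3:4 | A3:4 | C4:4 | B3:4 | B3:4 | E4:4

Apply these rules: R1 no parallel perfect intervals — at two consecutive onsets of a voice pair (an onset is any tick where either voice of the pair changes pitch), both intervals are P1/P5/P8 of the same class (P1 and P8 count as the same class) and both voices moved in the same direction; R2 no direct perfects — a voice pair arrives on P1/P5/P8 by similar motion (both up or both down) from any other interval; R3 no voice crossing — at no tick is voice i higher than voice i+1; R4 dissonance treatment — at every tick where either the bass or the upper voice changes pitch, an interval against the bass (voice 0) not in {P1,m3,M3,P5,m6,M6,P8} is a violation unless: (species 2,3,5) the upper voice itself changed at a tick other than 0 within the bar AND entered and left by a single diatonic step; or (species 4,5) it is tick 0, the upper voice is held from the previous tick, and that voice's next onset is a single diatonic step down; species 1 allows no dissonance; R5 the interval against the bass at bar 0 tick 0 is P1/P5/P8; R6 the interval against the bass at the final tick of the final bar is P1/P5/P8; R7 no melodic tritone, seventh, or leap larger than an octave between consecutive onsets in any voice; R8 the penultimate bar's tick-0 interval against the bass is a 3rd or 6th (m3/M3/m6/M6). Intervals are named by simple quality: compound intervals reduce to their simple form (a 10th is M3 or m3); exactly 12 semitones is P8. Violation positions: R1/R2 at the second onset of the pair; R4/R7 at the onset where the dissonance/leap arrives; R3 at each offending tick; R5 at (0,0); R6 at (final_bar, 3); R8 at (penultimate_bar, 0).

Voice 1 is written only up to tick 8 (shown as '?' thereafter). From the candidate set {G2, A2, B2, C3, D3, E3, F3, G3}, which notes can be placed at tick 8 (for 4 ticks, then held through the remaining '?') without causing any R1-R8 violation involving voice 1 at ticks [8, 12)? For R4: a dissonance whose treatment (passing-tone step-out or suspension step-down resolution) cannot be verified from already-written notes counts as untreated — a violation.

G2: violates R1,R2,R7
A2: violates R4
B2: violates R7
C3: violates R4
D3: violates R2
E3: violates R3
F3: violates R3,R4
G3: violates R1,R3

{}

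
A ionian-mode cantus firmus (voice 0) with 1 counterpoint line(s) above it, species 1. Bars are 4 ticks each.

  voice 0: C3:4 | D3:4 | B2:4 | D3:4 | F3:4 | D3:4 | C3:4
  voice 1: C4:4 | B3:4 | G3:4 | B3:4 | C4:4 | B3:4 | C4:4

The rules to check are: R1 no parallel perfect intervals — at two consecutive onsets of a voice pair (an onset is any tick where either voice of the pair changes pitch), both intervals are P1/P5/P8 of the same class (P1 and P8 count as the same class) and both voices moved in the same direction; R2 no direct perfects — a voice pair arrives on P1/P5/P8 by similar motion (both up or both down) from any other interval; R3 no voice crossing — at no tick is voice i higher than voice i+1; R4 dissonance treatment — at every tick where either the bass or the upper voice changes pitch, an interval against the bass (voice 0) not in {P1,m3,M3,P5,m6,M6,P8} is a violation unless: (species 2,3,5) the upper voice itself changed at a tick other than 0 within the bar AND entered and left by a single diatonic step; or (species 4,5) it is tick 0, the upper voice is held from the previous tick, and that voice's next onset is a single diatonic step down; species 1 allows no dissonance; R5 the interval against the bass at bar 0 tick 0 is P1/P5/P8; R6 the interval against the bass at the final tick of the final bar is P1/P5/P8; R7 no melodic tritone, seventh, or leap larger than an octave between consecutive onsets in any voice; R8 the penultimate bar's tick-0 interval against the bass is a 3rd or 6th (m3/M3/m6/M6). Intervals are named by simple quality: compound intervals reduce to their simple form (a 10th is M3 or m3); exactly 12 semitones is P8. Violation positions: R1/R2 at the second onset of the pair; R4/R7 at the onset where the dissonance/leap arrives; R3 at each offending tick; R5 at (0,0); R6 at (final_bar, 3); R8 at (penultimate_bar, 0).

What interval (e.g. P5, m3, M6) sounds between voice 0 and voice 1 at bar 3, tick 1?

voice 0=D3 voice 1=B3 -> M6

M6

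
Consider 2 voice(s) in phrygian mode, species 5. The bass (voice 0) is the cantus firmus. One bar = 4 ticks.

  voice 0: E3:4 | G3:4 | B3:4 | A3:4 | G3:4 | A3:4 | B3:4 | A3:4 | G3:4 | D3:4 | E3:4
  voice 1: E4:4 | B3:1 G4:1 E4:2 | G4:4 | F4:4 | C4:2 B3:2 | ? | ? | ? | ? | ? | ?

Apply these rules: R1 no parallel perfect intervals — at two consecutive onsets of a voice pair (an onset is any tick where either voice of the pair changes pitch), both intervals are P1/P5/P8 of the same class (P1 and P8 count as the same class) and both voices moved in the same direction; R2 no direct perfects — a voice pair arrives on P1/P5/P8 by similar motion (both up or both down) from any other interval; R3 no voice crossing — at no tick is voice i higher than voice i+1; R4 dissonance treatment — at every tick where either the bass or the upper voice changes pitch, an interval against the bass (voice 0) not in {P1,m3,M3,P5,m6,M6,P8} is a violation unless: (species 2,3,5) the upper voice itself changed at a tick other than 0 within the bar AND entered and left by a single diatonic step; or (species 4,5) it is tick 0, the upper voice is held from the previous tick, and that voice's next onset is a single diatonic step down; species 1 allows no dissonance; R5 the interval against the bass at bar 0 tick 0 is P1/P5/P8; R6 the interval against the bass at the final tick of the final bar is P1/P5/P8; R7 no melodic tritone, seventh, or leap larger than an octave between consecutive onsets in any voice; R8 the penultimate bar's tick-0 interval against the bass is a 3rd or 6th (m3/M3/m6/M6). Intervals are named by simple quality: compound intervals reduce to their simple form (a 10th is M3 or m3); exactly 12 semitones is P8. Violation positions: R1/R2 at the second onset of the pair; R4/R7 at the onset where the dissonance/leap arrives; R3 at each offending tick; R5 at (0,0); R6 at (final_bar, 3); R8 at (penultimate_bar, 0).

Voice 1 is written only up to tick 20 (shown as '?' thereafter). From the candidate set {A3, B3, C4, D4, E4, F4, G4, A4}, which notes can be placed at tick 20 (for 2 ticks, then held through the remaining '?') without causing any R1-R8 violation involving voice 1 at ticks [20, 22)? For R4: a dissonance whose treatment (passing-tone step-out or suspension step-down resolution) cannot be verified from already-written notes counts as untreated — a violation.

{A3, C4}

A3: legal
B3: violates R4
C4: legal
D4: violates R4
E4: violates R2
F4: violates R7
G4: violates R4
A4: violates R2,R7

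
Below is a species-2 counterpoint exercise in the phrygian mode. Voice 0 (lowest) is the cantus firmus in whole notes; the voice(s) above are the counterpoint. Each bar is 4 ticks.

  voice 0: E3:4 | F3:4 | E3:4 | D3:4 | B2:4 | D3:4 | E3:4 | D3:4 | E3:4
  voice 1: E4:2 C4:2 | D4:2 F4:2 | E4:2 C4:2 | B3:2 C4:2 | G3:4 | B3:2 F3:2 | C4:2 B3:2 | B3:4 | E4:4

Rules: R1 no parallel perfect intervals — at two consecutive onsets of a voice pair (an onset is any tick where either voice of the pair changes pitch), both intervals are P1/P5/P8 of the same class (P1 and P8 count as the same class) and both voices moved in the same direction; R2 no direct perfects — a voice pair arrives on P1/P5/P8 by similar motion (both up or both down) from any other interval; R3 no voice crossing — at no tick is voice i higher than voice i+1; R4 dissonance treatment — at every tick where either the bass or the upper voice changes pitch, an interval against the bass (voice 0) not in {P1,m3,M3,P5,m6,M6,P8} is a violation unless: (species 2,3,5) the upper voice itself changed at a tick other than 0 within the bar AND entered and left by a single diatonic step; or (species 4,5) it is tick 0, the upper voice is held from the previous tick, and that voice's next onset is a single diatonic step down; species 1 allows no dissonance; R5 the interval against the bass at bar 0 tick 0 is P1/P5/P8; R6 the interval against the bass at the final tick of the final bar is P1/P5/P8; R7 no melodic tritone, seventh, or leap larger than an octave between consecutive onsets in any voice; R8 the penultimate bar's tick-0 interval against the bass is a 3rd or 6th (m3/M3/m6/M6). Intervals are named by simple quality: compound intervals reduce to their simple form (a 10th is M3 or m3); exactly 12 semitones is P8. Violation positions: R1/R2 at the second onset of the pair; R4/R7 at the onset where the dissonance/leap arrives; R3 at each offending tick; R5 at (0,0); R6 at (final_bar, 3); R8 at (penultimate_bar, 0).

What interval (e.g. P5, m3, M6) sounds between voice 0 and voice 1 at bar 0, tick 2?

m6

voice 0=E3 voice 1=C4 -> m6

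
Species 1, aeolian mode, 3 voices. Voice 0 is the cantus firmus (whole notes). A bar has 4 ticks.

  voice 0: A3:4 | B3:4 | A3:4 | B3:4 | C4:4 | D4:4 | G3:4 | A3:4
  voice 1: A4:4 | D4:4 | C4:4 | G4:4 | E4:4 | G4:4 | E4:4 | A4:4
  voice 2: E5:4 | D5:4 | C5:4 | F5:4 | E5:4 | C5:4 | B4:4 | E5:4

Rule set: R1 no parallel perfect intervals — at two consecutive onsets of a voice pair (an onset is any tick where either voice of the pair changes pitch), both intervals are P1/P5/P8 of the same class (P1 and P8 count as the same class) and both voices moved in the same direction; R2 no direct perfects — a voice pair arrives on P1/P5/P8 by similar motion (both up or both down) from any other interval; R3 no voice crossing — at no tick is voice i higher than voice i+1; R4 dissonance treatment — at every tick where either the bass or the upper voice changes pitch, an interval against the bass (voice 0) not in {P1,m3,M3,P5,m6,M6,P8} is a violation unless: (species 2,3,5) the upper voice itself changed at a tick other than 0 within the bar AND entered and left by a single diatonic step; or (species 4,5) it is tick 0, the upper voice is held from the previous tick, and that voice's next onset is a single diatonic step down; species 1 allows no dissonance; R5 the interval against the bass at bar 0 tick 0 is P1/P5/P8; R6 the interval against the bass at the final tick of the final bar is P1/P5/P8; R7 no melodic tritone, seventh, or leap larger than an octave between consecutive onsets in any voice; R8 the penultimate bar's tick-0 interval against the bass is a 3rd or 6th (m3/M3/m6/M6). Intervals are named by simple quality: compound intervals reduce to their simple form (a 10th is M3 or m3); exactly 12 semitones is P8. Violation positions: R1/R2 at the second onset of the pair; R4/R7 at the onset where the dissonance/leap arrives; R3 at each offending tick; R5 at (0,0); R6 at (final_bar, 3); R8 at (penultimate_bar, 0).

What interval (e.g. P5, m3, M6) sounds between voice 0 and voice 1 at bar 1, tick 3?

m3

voice 0=B3 voice 1=D4 -> m3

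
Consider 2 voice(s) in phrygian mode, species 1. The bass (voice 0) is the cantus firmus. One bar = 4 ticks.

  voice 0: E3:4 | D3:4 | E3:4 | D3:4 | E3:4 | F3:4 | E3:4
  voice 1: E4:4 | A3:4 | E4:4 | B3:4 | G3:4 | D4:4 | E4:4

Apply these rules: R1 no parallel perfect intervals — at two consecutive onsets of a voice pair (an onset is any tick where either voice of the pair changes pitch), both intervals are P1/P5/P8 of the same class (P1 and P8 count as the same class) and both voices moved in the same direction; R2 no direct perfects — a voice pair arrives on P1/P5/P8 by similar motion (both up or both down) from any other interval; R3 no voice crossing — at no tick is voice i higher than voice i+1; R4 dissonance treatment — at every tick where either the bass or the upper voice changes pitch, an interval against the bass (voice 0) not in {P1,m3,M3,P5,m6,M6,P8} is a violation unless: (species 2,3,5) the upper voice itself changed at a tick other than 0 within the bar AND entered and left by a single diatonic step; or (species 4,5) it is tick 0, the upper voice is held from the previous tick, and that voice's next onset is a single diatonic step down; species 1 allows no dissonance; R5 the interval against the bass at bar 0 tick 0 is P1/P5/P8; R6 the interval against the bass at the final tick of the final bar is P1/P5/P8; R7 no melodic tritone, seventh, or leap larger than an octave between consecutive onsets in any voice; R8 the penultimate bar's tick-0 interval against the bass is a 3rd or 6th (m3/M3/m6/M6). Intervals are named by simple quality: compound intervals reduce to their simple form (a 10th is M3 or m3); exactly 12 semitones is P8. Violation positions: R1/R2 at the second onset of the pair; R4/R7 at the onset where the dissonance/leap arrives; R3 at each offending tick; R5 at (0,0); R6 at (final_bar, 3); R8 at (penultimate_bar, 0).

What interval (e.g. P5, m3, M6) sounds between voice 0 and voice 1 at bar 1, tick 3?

voice 0=D3 voice 1=A3 -> P5

P5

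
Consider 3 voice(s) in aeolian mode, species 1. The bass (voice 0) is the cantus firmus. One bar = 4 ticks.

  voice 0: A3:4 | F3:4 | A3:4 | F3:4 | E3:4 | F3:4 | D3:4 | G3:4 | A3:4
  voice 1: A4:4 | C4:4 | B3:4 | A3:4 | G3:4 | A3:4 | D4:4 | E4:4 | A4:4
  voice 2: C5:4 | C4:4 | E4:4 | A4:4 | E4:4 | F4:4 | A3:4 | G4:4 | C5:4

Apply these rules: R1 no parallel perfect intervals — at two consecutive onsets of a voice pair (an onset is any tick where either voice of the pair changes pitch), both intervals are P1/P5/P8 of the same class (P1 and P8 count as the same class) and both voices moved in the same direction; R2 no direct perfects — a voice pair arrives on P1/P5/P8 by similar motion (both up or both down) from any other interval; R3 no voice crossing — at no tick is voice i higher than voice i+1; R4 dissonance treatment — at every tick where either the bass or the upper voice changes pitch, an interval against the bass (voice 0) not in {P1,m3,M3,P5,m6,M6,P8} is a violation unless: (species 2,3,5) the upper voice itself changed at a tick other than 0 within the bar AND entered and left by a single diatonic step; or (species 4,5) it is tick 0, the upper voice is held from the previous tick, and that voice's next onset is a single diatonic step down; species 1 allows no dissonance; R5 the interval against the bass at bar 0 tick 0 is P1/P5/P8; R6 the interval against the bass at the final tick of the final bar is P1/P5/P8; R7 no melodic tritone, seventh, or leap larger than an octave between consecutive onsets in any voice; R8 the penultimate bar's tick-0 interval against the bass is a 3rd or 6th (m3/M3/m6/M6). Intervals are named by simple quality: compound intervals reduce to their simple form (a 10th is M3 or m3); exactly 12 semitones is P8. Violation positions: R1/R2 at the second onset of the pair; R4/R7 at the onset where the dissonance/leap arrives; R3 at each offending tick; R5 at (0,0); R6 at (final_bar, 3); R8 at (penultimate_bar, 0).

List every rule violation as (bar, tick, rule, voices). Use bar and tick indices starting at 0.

bar 0: v0=A3 v1=A4 v2=C5 downbeat m3
bar 1: v0=F3 v1=C4 v2=C4 downbeat P5
bar 2: v0=A3 v1=B3 v2=E4 downbeat P5
bar 3: v0=F3 v1=A3 v2=A4 downbeat M3
bar 4: v0=E3 v1=G3 v2=E4 downbeat P8
bar 5: v0=F3 v1=A3 v2=F4 downbeat P8
bar 6: v0=D3 v1=D4 v2=A3 downbeat P5
bar 7: v0=G3 v1=E4 v2=G4 downbeat P8
bar 8: v0=A3 v1=A4 v2=C5 downbeat m3
  -> R5 @ bar 0 tick 0 v(0, 2): opens on m3
  -> R2 @ bar 1 tick 0 v(0, 1): A3/A4 P8 -> F3/C4 P5 similar
  -> R2 @ bar 1 tick 0 v(0, 2): A3/C5 m3 -> F3/C4 P5 similar
  -> R2 @ bar 1 tick 0 v(1, 2): A4/C5 m3 -> C4/C4 P1 similar
  -> R1 @ bar 2 tick 0 v(0, 2): F3/C4 P5 -> A3/E4 P5 similar
  -> R4 @ bar 2 tick 0 v(0, 1): A3/B3 M2 untreated
  -> R2 @ bar 4 tick 0 v(0, 2): F3/A4 M3 -> E3/E4 P8 similar
  -> R1 @ bar 5 tick 0 v(0, 2): E3/E4 P8 -> F3/F4 P8 similar
  -> R2 @ bar 6 tick 0 v(0, 2): F3/F4 P8 -> D3/A3 P5 similar
  -> R3 @ bar 6 tick 0 v(1, 2): D4 above A3
  -> R3 @ bar 6 tick 1 v(1, 2): D4 above A3
  -> R3 @ bar 6 tick 2 v(1, 2): D4 above A3
  -> R3 @ bar 6 tick 3 v(1, 2): D4 above A3
  -> R2 @ bar 7 tick 0 v(0, 2): D3/A3 P5 -> G3/G4 P8 similar
  -> R7 @ bar 7 tick 0 v(2,): A3->G4 leap 10st
  -> R8 @ bar 7 tick 0 v(0, 2): penult P8 not 3rd/6th
  -> R2 @ bar 8 tick 0 v(0, 1): G3/E4 M6 -> A3/A4 P8 similar
  -> R6 @ bar 8 tick 3 v(0, 2): closes on m3

(0, 0, R5, (0, 2))
(1, 0, R2, (0, 1))
(1, 0, R2, (0, 2))
(1, 0, R2, (1, 2))
(2, 0, R1, (0, 2))
(2, 0, R4, (0, 1))
(4, 0, R2, (0, 2))
(5, 0, R1, (0, 2))
(6, 0, R2, (0, 2))
(6, 0, R3, (1, 2))
(6, 1, R3, (1, 2))
(6, 2, R3, (1, 2))
(6, 3, R3, (1, 2))
(7, 0, R2, (0, 2))
(7, 0, R7, (2,))
(7, 0, R8, (0, 2))
(8, 0, R2, (0, 1))
(8, 3, R6, (0, 2))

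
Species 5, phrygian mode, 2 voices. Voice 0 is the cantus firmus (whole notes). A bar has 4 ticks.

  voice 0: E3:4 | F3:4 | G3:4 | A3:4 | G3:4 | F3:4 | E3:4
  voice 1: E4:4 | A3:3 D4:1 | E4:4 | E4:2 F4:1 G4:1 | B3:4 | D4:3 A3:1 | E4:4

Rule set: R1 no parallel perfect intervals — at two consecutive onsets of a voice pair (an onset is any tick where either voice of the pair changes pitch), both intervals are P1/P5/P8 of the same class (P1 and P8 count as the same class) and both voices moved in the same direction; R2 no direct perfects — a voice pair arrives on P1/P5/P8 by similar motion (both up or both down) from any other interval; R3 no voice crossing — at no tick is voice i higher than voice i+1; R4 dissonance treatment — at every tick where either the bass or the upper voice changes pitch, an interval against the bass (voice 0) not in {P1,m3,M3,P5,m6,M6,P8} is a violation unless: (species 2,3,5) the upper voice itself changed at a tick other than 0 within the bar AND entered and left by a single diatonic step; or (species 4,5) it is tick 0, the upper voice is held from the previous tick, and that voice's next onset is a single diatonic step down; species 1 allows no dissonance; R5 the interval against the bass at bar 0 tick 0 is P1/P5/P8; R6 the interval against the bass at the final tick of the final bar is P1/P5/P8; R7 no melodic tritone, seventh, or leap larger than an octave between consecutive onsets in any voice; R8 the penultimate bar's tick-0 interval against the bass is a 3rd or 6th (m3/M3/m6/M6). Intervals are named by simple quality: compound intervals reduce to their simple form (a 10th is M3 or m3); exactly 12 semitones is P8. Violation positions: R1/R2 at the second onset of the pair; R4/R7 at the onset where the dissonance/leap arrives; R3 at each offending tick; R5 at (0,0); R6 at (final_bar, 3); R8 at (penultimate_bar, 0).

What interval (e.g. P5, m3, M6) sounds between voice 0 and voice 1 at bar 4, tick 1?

M3

voice 0=G3 voice 1=B3 -> M3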